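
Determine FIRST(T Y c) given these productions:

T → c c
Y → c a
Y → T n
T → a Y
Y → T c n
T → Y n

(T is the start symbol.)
FIRST sets of the non-terminals involved (from the grammar, by fixed-point iteration):
  FIRST(T) = { 'a', 'c' }

To compute FIRST(T Y c), process the symbols left to right:
Symbol T is a non-terminal. Add FIRST(T) \ {ε} = { 'a', 'c' }
T is not nullable (ε ∉ FIRST(T)), so stop here.
FIRST(T Y c) = { 'a', 'c' }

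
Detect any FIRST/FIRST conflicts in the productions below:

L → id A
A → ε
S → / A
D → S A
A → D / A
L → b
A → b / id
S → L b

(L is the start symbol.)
Yes. A → D '/' A / A → b '/' id on { 'b' }

FIRST sets of the non-terminals at (or reachable through a nullable prefix from) the front of some alternative:
  FIRST(D) = { '/', 'b', 'id' }
  FIRST(L) = { 'b', 'id' }

Productions for L:
  L → id A: FIRST = { 'id' }
  L → b: FIRST = { 'b' }
Productions for A:
  A → ε: FIRST = { ε }
  A → D / A: FIRST = { '/', 'b', 'id' }
  A → b / id: FIRST = { 'b' }
Productions for S:
  S → / A: FIRST = { '/' }
  S → L b: FIRST = { 'b', 'id' }
D has only one production, so no FIRST/FIRST conflict is possible there.

Conflict for A: A → D / A and A → b / id
  Overlap: { 'b' }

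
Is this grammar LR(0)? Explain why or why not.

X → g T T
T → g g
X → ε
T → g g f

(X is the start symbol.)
No. Shift-reduce conflict between [X → .] and [X → . g T T]

Augment with X' → X and build the canonical LR(0) collection (I0 = CLOSURE({[X' → . X]}), then GOTO on every symbol after a dot until no new states appear). It has 8 states:
  I0: { [X → . g T T], [X → .], [X' → . X] }  — shift, reduce
  I1: { [X' → X .] }  — accept
  I2: { [T → . g g f], [T → . g g], [X → g . T T] }  — shift
  I3: { [T → . g g f], [T → . g g], [X → g T . T] }  — shift
  I4: { [T → g . g f], [T → g . g] }  — shift
  I5: { [T → g g . f], [T → g g .] }  — shift, reduce
  I6: { [T → g g f .] }  — reduce
  I7: { [X → g T T .] }  — reduce

Conflict in state I0:
  Shift-reduce conflict between [X → .] and [X → . g T T]
So the grammar is NOT LR(0).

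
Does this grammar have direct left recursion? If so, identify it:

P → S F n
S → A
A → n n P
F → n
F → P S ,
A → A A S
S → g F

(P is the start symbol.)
Direct left recursion occurs when N → N α for some non-terminal N (the right-hand side begins with the left-hand side itself).

P → S F n: starts with S
S → A: starts with A
A → n n P: starts with n
F → n: starts with n
F → P S ,: starts with P
A → A A S: LEFT RECURSIVE (starts with A)
S → g F: starts with g

The grammar has direct left recursion on: A.

Answer: Yes, A is left-recursive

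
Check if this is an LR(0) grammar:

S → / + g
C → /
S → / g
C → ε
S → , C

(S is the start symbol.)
Augment with S' → S and build the canonical LR(0) collection (I0 = CLOSURE({[S' → . S]}), then GOTO on every symbol after a dot until no new states appear). It has 9 states:
  I0: { [S → . , C], [S → . / + g], [S → . / g], [S' → . S] }  — shift
  I1: { [C → . /], [C → .], [S → , . C] }  — shift, reduce
  I2: { [S → / . + g], [S → / . g] }  — shift
  I3: { [S' → S .] }  — accept
  I4: { [S → / + . g] }  — shift
  I5: { [S → / g .] }  — reduce
  I6: { [S → / + g .] }  — reduce
  I7: { [C → / .] }  — reduce
  I8: { [S → , C .] }  — reduce

Conflict in state I1:
  Shift-reduce conflict between [C → .] and [C → . /]
So the grammar is NOT LR(0).

Answer: No. Shift-reduce conflict between [C → .] and [C → . /]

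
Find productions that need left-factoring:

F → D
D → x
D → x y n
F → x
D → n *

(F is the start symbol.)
Left-factoring is needed when two productions for the same non-terminal
share a common prefix on the right-hand side.

Productions for F:
  F → D
  F → x
Productions for D:
  D → x
  D → x y n
  D → n *

Found common prefix 'x' in productions for D

Answer: Yes, D has productions with common prefix 'x'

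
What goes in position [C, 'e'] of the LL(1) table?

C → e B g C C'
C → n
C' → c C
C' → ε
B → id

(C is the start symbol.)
To find M[C, 'e'], we find productions for C where 'e' is in the predict set (PREDICT(N → α) = (FIRST(α) \ {ε}) ∪ (FOLLOW(N) if α ⇒* ε)).

C → e B g C C': PREDICT = { 'e' }
  'e' is in predict set, so this production goes in M[C, 'e']
C → n: PREDICT = { 'n' }

M[C, 'e'] = C → e B g C C'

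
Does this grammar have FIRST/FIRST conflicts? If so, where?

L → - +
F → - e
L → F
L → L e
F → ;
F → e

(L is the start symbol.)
FIRST sets of the non-terminals at (or reachable through a nullable prefix from) the front of some alternative:
  FIRST(F) = { '-', ';', 'e' }
  FIRST(L) = { '-', ';', 'e' }

Productions for L:
  L → - +: FIRST = { '-' }
  L → F: FIRST = { '-', ';', 'e' }
  L → L e: FIRST = { '-', ';', 'e' }
Productions for F:
  F → - e: FIRST = { '-' }
  F → ;: FIRST = { ';' }
  F → e: FIRST = { 'e' }

Conflict for L: L → - + and L → F
  Overlap: { '-' }
Conflict for L: L → - + and L → L e
  Overlap: { '-' }
Conflict for L: L → F and L → L e
  Overlap: { '-', ';', 'e' }

Answer: Yes. L → '-' '+' / L → F on { '-' }; L → '-' '+' / L → L e on { '-' }; L → F / L → L e on { '-', ';', 'e' }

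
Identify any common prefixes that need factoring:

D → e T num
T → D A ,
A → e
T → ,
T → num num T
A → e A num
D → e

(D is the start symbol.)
Yes, D has productions with common prefix 'e'; A has productions with common prefix 'e'

Left-factoring is needed when two productions for the same non-terminal
share a common prefix on the right-hand side.

Productions for D:
  D → e T num
  D → e
Productions for T:
  T → D A ,
  T → ,
  T → num num T
Productions for A:
  A → e
  A → e A num

Found common prefix 'e' in productions for D
Found common prefix 'e' in productions for A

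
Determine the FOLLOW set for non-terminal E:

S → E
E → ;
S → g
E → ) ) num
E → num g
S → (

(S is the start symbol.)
{ $ }

In S → E: E is at the end, add FOLLOW(S)

The FOLLOW sets referred to above (computed the same way, to a fixed point):
  FOLLOW(S) = { $ }

Taking the union: FOLLOW(E) = { $ }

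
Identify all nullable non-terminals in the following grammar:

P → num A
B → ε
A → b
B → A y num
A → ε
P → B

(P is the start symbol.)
{ 'A', 'B', 'P' }

A non-terminal is nullable if it can derive ε (the empty string): either it has an ε-production, or it has a production whose right-hand side consists entirely of nullable non-terminals.

ε-productions: B → ε, A → ε
So B, A are immediately nullable.
P → B: every symbol on the right is nullable, so P is nullable too.
Every non-terminal is now nullable.
Nullable = { 'A', 'B', 'P' }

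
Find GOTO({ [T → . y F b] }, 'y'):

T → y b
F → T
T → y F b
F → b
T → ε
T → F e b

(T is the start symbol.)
GOTO(I, 'y') = CLOSURE({ [A → αX.β] : [A → α.Xβ] ∈ I, X = 'y' })

Items with dot before 'y', with the dot advanced:
  [T → . y F b] → [T → y . F b]
Closure of the advanced items:
  [T → y . F b] has the dot before F: add [F → . T], [F → . b]
  [F → . T] has the dot before T: add [T → . y b], [T → . y F b], [T → .], [T → . F e b]

GOTO = { [F → . T], [F → . b], [T → . F e b], [T → . y F b], [T → . y b], [T → .], [T → y . F b] }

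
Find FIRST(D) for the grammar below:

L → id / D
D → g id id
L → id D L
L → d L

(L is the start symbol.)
From D → g id id:
  - g is a terminal: add 'g' and stop

Collecting: FIRST(D) = { 'g' }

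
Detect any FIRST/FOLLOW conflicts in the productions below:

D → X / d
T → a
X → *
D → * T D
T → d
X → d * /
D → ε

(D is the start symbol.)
A FIRST/FOLLOW conflict occurs when a non-terminal N has a nullable alternative N → β (β ⇒* ε) and another alternative N → α with FIRST(α) ∩ FOLLOW(N) ≠ ∅: on such a lookahead the parser cannot decide between expanding α and letting N vanish via β.

Nullable non-terminals: D.
FIRST sets used below: FIRST(X) = { '*', 'd' }

D: nullable alternative(s) D → ε; FOLLOW(D) = { $ }
  D → X / d: FIRST \ {ε} = { '*', 'd' } — disjoint from FOLLOW(D)
  D → * T D: FIRST \ {ε} = { '*' } — disjoint from FOLLOW(D)
  D → ε: FIRST \ {ε} = { } — this is the only nullable alternative, skip

T, X have no nullable alternative, so no FIRST/FOLLOW check is needed there.

No FIRST/FOLLOW conflicts found.

Answer: No FIRST/FOLLOW conflicts.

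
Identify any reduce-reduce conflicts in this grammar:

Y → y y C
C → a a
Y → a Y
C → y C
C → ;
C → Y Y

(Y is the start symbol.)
Yes — I12: [C → y C .] vs [Y → y y C .]

Augment with Y' → Y and build the canonical LR(0) collection (I0 = CLOSURE({[Y' → . Y]}), then GOTO on every symbol after a dot until no new states appear). It has 16 states:
  I0: { [Y → . a Y], [Y → . y y C], [Y' → . Y] }  — shift
  I1: { [Y' → Y .] }  — accept
  I2: { [Y → . a Y], [Y → . y y C], [Y → a . Y] }  — shift
  I3: { [Y → y . y C] }  — shift
  I4: { [C → . ;], [C → . Y Y], [C → . a a], [C → . y C], [Y → . a Y], [Y → . y y C], [Y → y y . C] }  — shift
  I5: { [C → ; .] }  — reduce
  I6: { [Y → y y C .] }  — reduce
  I7: { [C → Y . Y], [Y → . a Y], [Y → . y y C] }  — shift
  I8: { [C → a . a], [Y → . a Y], [Y → . y y C], [Y → a . Y] }  — shift
  I9: { [C → . ;], [C → . Y Y], [C → . a a], [C → . y C], [C → y . C], [Y → . a Y], [Y → . y y C], [Y → y . y C] }  — shift
  I10: { [C → y C .] }  — reduce
  I11: { [C → . ;], [C → . Y Y], [C → . a a], [C → . y C], [C → y . C], [Y → . a Y], [Y → . y y C], [Y → y . y C], [Y → y y . C] }  — shift
  I12: { [C → y C .], [Y → y y C .] }  — 2 reduces
  I13: { [Y → a Y .] }  — reduce
  I14: { [C → a a .], [Y → . a Y], [Y → . y y C], [Y → a . Y] }  — shift, reduce
  I15: { [C → Y Y .] }  — reduce

I12 contains complete items [C → y C .], [Y → y y C .] — reduce-reduce conflict.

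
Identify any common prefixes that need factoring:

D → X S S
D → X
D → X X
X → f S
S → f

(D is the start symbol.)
Yes, D has productions with common prefix 'X'

Left-factoring is needed when two productions for the same non-terminal
share a common prefix on the right-hand side.

Productions for D:
  D → X S S
  D → X
  D → X X

Found common prefix 'X' in productions for D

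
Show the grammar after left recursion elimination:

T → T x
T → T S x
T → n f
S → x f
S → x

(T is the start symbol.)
T → n f T'
T' → x T'
T' → S x T'
T' → ε
S → x f
S → x

T is directly left-recursive. The standard transformation for
  A → A α₁ | ... | A α_m | β₁ | ... | β_n
is
  A  → β₁ A' | ... | β_n A'
  A' → α₁ A' | ... | α_m A' | ε

T → n f becomes T → n f T'
T → T x becomes T' → x T'
T → T S x becomes T' → S x T'
Add T' → ε

Productions for other non-terminals are unchanged:
  S → x f
  S → x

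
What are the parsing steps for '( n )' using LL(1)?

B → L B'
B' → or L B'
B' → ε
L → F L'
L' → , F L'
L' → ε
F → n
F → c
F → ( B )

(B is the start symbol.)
LL(1) parsing maintains a stack (initially the start symbol over $) and the input. At each step: if the stack top is a terminal, match it against the current input token; if it is a non-terminal N, replace it with the RHS of M[N, lookahead] (the unique production whose predict set contains the lookahead).

Stack is shown with the top on the left.

Stack              Input    Action
----------------------------------
B $                ( n ) $  output B → L B'
L B' $             ( n ) $  output L → F L'
F L' B' $          ( n ) $  output F → ( B )
( B ) L' B' $      ( n ) $  match '('
B ) L' B' $        n ) $    output B → L B'
L B' ) L' B' $     n ) $    output L → F L'
F L' B' ) L' B' $  n ) $    output F → n
n L' B' ) L' B' $  n ) $    match 'n'
L' B' ) L' B' $    ) $      output L' → ε
B' ) L' B' $       ) $      output B' → ε
) L' B' $          ) $      match ')'
L' B' $            $        output L' → ε
B' $               $        output B' → ε
$                  $        accept

The string is accepted.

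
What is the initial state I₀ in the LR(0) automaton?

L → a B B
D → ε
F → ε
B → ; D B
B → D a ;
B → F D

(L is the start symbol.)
{ [L → . a B B], [L' → . L] }

First, augment the grammar with L' → L
I₀ = CLOSURE({ [L' → . L] }):
  [L' → . L] has the dot before L: add [L → . a B B]
No further items can be added.

I₀ = { [L → . a B B], [L' → . L] }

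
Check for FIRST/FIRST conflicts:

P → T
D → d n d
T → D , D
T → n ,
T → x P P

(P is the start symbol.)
FIRST sets of the non-terminals at (or reachable through a nullable prefix from) the front of some alternative:
  FIRST(D) = { 'd' }

Productions for T:
  T → D , D: FIRST = { 'd' }
  T → n ,: FIRST = { 'n' }
  T → x P P: FIRST = { 'x' }
P, D have only one production, so no FIRST/FIRST conflict is possible there.

All alternatives of each non-terminal have pairwise disjoint FIRST sets.

Answer: No FIRST/FIRST conflicts.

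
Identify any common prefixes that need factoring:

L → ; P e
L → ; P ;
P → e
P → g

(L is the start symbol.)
Left-factoring is needed when two productions for the same non-terminal
share a common prefix on the right-hand side.

Productions for L:
  L → ; P e
  L → ; P ;
Productions for P:
  P → e
  P → g

Found common prefix '; P' in productions for L

Answer: Yes, L has productions with common prefix '; P'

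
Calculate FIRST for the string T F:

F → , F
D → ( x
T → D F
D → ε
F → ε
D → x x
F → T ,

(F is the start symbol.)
FIRST sets of the non-terminals involved (from the grammar, by fixed-point iteration):
  FIRST(T) = { '(', ',', 'x', ε }
  FIRST(F) = { '(', ',', 'x', ε }

To compute FIRST(T F), process the symbols left to right:
Symbol T is a non-terminal. Add FIRST(T) \ {ε} = { '(', ',', 'x' }
T is nullable (ε ∈ FIRST(T)), continue to the next symbol.
Symbol F is a non-terminal. Add FIRST(F) \ {ε} = { '(', ',', 'x' }
F is nullable (ε ∈ FIRST(F)), continue to the next symbol.
All symbols are nullable, so ε is in the result.
FIRST(T F) = { '(', ',', 'x', ε }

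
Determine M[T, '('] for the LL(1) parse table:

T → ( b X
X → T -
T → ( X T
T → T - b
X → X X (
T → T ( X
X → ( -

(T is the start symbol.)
To find M[T, '('], we find productions for T where '(' is in the predict set (PREDICT(N → α) = (FIRST(α) \ {ε}) ∪ (FOLLOW(N) if α ⇒* ε)).

Relevant sets:
  FIRST(T) = { '(' }

T → ( b X: PREDICT = { '(' }
  '(' is in predict set, so this production goes in M[T, '(']
T → ( X T: PREDICT = { '(' }
  '(' is in predict set, so this production goes in M[T, '(']
T → T - b: PREDICT = { '(' }
  '(' is in predict set, so this production goes in M[T, '(']
T → T ( X: PREDICT = { '(' }
  '(' is in predict set, so this production goes in M[T, '(']

M[T, '('] = T → ( b X, T → ( X T, T → T - b, T → T ( X  (a multiply-defined cell — the grammar is not LL(1))

Answer: T → ( b X, T → ( X T, T → T - b, T → T ( X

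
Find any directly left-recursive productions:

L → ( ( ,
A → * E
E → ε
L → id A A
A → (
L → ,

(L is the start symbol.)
L → ( ( ,: starts with '('
A → * E: starts with '*'
E → ε: starts with ε
L → id A A: starts with id
A → (: starts with '('
L → ,: starts with ','

No direct left recursion found.

Answer: No direct left recursion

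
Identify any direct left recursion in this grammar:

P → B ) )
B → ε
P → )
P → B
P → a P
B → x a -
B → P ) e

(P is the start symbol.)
P → B ) ): starts with B
B → ε: starts with ε
P → ): starts with ')'
P → B: starts with B
P → a P: starts with a
B → x a -: starts with x
B → P ) e: starts with P

No direct left recursion found.

Answer: No direct left recursion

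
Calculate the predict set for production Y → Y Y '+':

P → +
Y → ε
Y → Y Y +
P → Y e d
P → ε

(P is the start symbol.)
{ '+' }

PREDICT(Y → Y Y '+') = (FIRST(RHS) \ {ε}) ∪ (FOLLOW(Y) if ε ∈ FIRST(RHS), i.e. RHS ⇒* ε)
FIRST(Y) = { '+', ε }
FIRST(Y Y '+') = { '+' }
ε ∉ FIRST(Y Y '+'), so FOLLOW(Y) is not added.
PREDICT(Y → Y Y '+') = { '+' }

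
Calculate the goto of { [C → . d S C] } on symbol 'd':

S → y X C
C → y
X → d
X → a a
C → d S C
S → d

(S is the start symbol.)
GOTO(I, 'd') = CLOSURE({ [A → αX.β] : [A → α.Xβ] ∈ I, X = 'd' })

Items with dot before 'd', with the dot advanced:
  [C → . d S C] → [C → d . S C]
Closure of the advanced items:
  [C → d . S C] has the dot before S: add [S → . y X C], [S → . d]

GOTO = { [C → d . S C], [S → . d], [S → . y X C] }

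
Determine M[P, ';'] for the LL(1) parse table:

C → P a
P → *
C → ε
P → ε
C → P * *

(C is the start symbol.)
Empty (error entry)

To find M[P, ';'], we find productions for P where ';' is in the predict set (PREDICT(N → α) = (FIRST(α) \ {ε}) ∪ (FOLLOW(N) if α ⇒* ε)).

Relevant sets:
  FOLLOW(P) = { '*', 'a' }

P → *: PREDICT = { '*' }
P → ε: PREDICT = { '*', 'a' }

M[P, ';'] is empty (no production applies)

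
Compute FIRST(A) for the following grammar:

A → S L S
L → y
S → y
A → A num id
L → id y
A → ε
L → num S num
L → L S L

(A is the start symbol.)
{ 'num', 'y', ε }

To compute FIRST(A), examine every production with A on the left-hand side, reading each right-hand side left to right until a non-nullable symbol is reached.

FIRST sets of the other non-terminals involved (by the same procedure, iterated to a fixed point):
  FIRST(S) = { 'y' }

From A → S L S:
  - S is a non-terminal: add FIRST(S) \ {ε} = { 'y' }
    S is not nullable, so stop
From A → A num id:
  - A is the symbol being defined: contributes nothing new
    A is nullable, so continue to the next symbol
  - num is a terminal: add 'num' and stop
From A → ε:
  - ε-production, so ε ∈ FIRST(A)

Collecting: FIRST(A) = { 'num', 'y', ε }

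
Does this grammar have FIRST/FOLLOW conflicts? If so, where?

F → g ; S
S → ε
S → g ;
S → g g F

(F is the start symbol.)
Nullable non-terminals: S.

S: nullable alternative(s) S → ε; FOLLOW(S) = { $ }
  S → ε: FIRST \ {ε} = { } — this is the only nullable alternative, skip
  S → g ;: FIRST \ {ε} = { 'g' } — disjoint from FOLLOW(S)
  S → g g F: FIRST \ {ε} = { 'g' } — disjoint from FOLLOW(S)

F has no nullable alternative, so no FIRST/FOLLOW check is needed there.

No FIRST/FOLLOW conflicts found.

Answer: No FIRST/FOLLOW conflicts.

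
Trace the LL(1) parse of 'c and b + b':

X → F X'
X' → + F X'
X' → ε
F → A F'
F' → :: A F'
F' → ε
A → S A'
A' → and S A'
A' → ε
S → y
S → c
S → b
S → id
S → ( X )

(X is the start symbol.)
LL(1) parsing maintains a stack (initially the start symbol over $) and the input. At each step: if the stack top is a terminal, match it against the current input token; if it is a non-terminal N, replace it with the RHS of M[N, lookahead] (the unique production whose predict set contains the lookahead).

Stack is shown with the top on the left.

Stack             Input          Action
---------------------------------------
X $               c and b + b $  output X → F X'
F X' $            c and b + b $  output F → A F'
A F' X' $         c and b + b $  output A → S A'
S A' F' X' $      c and b + b $  output S → c
c A' F' X' $      c and b + b $  match 'c'
A' F' X' $        and b + b $    output A' → and S A'
and S A' F' X' $  and b + b $    match 'and'
S A' F' X' $      b + b $        output S → b
b A' F' X' $      b + b $        match 'b'
A' F' X' $        + b $          output A' → ε
F' X' $           + b $          output F' → ε
X' $              + b $          output X' → + F X'
+ F X' $          + b $          match '+'
F X' $            b $            output F → A F'
A F' X' $         b $            output A → S A'
S A' F' X' $      b $            output S → b
b A' F' X' $      b $            match 'b'
A' F' X' $        $              output A' → ε
F' X' $           $              output F' → ε
X' $              $              output X' → ε
$                 $              accept

The string is accepted.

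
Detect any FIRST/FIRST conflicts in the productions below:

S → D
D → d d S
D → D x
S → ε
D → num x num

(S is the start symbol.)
Yes. D → d d S / D → D x on { 'd' }; D → D x / D → num x num on { 'num' }

FIRST sets of the non-terminals at (or reachable through a nullable prefix from) the front of some alternative:
  FIRST(D) = { 'd', 'num' }

Productions for S:
  S → D: FIRST = { 'd', 'num' }
  S → ε: FIRST = { ε }
Productions for D:
  D → d d S: FIRST = { 'd' }
  D → D x: FIRST = { 'd', 'num' }
  D → num x num: FIRST = { 'num' }

Conflict for D: D → d d S and D → D x
  Overlap: { 'd' }
Conflict for D: D → D x and D → num x num
  Overlap: { 'num' }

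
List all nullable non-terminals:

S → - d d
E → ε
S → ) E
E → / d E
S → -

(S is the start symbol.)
{ 'E' }

A non-terminal is nullable if it can derive ε (the empty string): either it has an ε-production, or it has a production whose right-hand side consists entirely of nullable non-terminals.

ε-productions: E → ε
So E is immediately nullable.
No further non-terminal can be added: every production for the remaining non-terminals contains a terminal or a non-nullable non-terminal.
Nullable = { 'E' }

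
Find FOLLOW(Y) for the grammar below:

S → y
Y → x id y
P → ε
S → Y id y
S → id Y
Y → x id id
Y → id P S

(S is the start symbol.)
In S → Y id y: Y is followed by id y, add FIRST(id y) \ {ε} = { 'id' }
In S → id Y: Y is at the end, add FOLLOW(S)

The FOLLOW sets referred to above (computed the same way, to a fixed point):
  FOLLOW(S) = { $, 'id' }

Taking the union: FOLLOW(Y) = { $, 'id' }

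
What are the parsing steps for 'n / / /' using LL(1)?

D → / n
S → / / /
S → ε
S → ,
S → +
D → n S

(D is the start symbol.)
Stack is shown with the top on the left.

Stack    Input      Action
--------------------------
D $      n / / / $  output D → n S
n S $    n / / / $  match 'n'
S $      / / / $    output S → / / /
/ / / $  / / / $    match '/'
/ / $    / / $      match '/'
/ $      / $        match '/'
$        $          accept

The string is accepted.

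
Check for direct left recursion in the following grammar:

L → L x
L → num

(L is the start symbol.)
Yes, L is left-recursive

L → L x: LEFT RECURSIVE (starts with L)
L → num: starts with num

The grammar has direct left recursion on: L.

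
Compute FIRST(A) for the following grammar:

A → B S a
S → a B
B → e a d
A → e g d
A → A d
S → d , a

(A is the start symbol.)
{ 'e' }

FIRST sets of the other non-terminals involved (by the same procedure, iterated to a fixed point):
  FIRST(B) = { 'e' }

From A → B S a:
  - B is a non-terminal: add FIRST(B) \ {ε} = { 'e' }
    B is not nullable, so stop
From A → e g d:
  - e is a terminal: add 'e' and stop
From A → A d:
  - A is the symbol being defined: contributes nothing new
    A is not nullable, so stop

Collecting: FIRST(A) = { 'e' }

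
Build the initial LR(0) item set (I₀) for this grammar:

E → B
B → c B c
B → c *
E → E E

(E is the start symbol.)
{ [B → . c *], [B → . c B c], [E → . B], [E → . E E], [E' → . E] }

First, augment the grammar with E' → E
I₀ = CLOSURE({ [E' → . E] }):
  [E' → . E] has the dot before E: add [E → . B], [E → . E E]
  [E → . B] has the dot before B: add [B → . c B c], [B → . c *]
No further items can be added.

I₀ = { [B → . c *], [B → . c B c], [E → . B], [E → . E E], [E' → . E] }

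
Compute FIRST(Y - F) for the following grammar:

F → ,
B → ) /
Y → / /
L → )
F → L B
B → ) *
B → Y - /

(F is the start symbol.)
{ '/' }

FIRST sets of the non-terminals involved (from the grammar, by fixed-point iteration):
  FIRST(Y) = { '/' }

To compute FIRST(Y - F), process the symbols left to right:
Symbol Y is a non-terminal. Add FIRST(Y) \ {ε} = { '/' }
Y is not nullable (ε ∉ FIRST(Y)), so stop here.
FIRST(Y - F) = { '/' }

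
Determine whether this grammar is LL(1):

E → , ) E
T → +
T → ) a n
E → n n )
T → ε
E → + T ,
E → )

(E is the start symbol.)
Relevant sets:
  FOLLOW(T) = { ',' }

For E:
  PREDICT(E → ',' ')' E) = { ',' }
  PREDICT(E → n n ')') = { 'n' }
  PREDICT(E → '+' T ',') = { '+' }
  PREDICT(E → ')') = { ')' }
For T:
  PREDICT(T → '+') = { '+' }
  PREDICT(T → ')' a n) = { ')' }
  PREDICT(T → ε) = { ',' }

All predict sets are disjoint. The grammar IS LL(1).

Answer: Yes, the grammar is LL(1).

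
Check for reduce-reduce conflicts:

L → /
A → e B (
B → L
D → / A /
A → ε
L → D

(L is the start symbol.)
Yes — I1: [A → .] vs [L → / .]

A reduce-reduce conflict occurs when an LR(0) state has two complete items [A → α .] and [B → β .] — both call for a reduction, and with no lookahead the parser cannot choose between them.

Augment with L' → L and build the canonical LR(0) collection (I0 = CLOSURE({[L' → . L]}), then GOTO on every symbol after a dot until no new states appear). It has 10 states:
  I0: { [D → . / A /], [L → . /], [L → . D], [L' → . L] }  — shift
  I1: { [A → . e B (], [A → .], [D → / . A /], [L → / .] }  — shift, 2 reduces
  I2: { [L → D .] }  — reduce
  I3: { [L' → L .] }  — accept
  I4: { [D → / A . /] }  — shift
  I5: { [A → e . B (], [B → . L], [D → . / A /], [L → . /], [L → . D] }  — shift
  I6: { [A → e B . (] }  — shift
  I7: { [B → L .] }  — reduce
  I8: { [A → e B ( .] }  — reduce
  I9: { [D → / A / .] }  — reduce

I1 contains complete items [A → .], [L → / .] — reduce-reduce conflict.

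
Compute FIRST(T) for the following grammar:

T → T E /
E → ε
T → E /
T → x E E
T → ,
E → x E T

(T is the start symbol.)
{ ',', '/', 'x' }

FIRST sets of the other non-terminals involved (by the same procedure, iterated to a fixed point):
  FIRST(E) = { 'x', ε }

From T → T E /:
  - T is the symbol being defined: contributes nothing new
    T is not nullable, so stop
From T → E /:
  - E is a non-terminal: add FIRST(E) \ {ε} = { 'x' }
    E is nullable, so continue to the next symbol
  - '/' is a terminal: add '/' and stop
From T → x E E:
  - x is a terminal: add 'x' and stop
From T → ,:
  - ',' is a terminal: add ',' and stop

Collecting: FIRST(T) = { ',', '/', 'x' }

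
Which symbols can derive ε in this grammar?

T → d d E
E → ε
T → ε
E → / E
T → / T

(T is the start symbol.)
{ 'E', 'T' }

ε-productions: E → ε, T → ε
So E, T are immediately nullable.
Every non-terminal is now nullable.
Nullable = { 'E', 'T' }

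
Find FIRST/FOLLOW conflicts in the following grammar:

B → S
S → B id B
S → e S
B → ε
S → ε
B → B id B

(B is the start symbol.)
Nullable non-terminals: B, S.
FIRST sets used below: FIRST(S) = { 'e', 'id', ε }, FIRST(B) = { 'e', 'id', ε }

B: nullable alternative(s) B → S, B → ε; FOLLOW(B) = { $, 'id' }
  B → S: FIRST \ {ε} = { 'e', 'id' } — overlaps FOLLOW(B) on { 'id' }: CONFLICT
  B → ε: FIRST \ {ε} = { } — disjoint from FOLLOW(B)
  B → B id B: FIRST \ {ε} = { 'e', 'id' } — overlaps FOLLOW(B) on { 'id' }: CONFLICT

S: nullable alternative(s) S → ε; FOLLOW(S) = { $, 'id' }
  S → B id B: FIRST \ {ε} = { 'e', 'id' } — overlaps FOLLOW(S) on { 'id' }: CONFLICT
  S → e S: FIRST \ {ε} = { 'e' } — disjoint from FOLLOW(S)
  S → ε: FIRST \ {ε} = { } — this is the only nullable alternative, skip

So the grammar has 3 FIRST/FOLLOW conflicts (marked CONFLICT above).

Answer: Yes. B → S with FOLLOW(B) on { 'id' }; B → B id B with FOLLOW(B) on { 'id' }; S → B id B with FOLLOW(S) on { 'id' }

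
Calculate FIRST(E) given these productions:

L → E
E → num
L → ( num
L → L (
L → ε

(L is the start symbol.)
{ 'num' }

To compute FIRST(E), examine every production with E on the left-hand side, reading each right-hand side left to right until a non-nullable symbol is reached.

From E → num:
  - num is a terminal: add 'num' and stop

Collecting: FIRST(E) = { 'num' }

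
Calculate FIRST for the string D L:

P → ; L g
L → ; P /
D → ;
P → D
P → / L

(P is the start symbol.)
FIRST sets of the non-terminals involved (from the grammar, by fixed-point iteration):
  FIRST(D) = { ';' }

To compute FIRST(D L), process the symbols left to right:
Symbol D is a non-terminal. Add FIRST(D) \ {ε} = { ';' }
D is not nullable (ε ∉ FIRST(D)), so stop here.
FIRST(D L) = { ';' }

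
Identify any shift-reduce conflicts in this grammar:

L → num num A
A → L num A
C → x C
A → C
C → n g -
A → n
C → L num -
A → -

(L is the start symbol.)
Augment with L' → L and build the canonical LR(0) collection (I0 = CLOSURE({[L' → . L]}), then GOTO on every symbol after a dot until no new states appear). It has 20 states:
  I0: { [L → . num num A], [L' → . L] }  — shift
  I1: { [L' → L .] }  — accept
  I2: { [L → num . num A] }  — shift
  I3: { [A → . -], [A → . C], [A → . L num A], [A → . n], [C → . L num -], [C → . n g -], [C → . x C], [L → . num num A], [L → num num . A] }  — shift
  I4: { [A → - .] }  — reduce
  I5: { [L → num num A .] }  — reduce
  I6: { [A → C .] }  — reduce
  I7: { [A → L . num A], [C → L . num -] }  — shift
  I8: { [A → n .], [C → n . g -] }  — shift, reduce
  I9: { [C → . L num -], [C → . n g -], [C → . x C], [C → x . C], [L → . num num A] }  — shift
  I10: { [C → x C .] }  — reduce
  I11: { [C → L . num -] }  — shift
  I12: { [C → n . g -] }  — shift
  I13: { [C → n g . -] }  — shift
  I14: { [C → n g - .] }  — reduce
  I15: { [C → L num . -] }  — shift
  I16: { [C → L num - .] }  — reduce
  I17: { [A → . -], [A → . C], [A → . L num A], [A → . n], [A → L num . A], [C → . L num -], [C → . n g -], [C → . x C], [C → L num . -], [L → . num num A] }  — shift
  I18: { [A → - .], [C → L num - .] }  — 2 reduces
  I19: { [A → L num A .] }  — reduce

I8 contains reduce item [A → n .] and shift item [C → n . g -] — shift-reduce conflict.

Answer: Yes — I8: [A → n .] vs [C → n . g -]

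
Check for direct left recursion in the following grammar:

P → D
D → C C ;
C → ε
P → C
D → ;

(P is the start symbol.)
No direct left recursion

P → D: starts with D
D → C C ;: starts with C
C → ε: starts with ε
P → C: starts with C
D → ;: starts with ';'

No direct left recursion found.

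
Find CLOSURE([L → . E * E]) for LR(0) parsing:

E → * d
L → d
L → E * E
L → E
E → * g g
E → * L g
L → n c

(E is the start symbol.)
Start with: [L → . E * E]
  [L → . E * E] has the dot before E: add [E → . * d], [E → . * g g], [E → . * L g]
No further items can be added.

CLOSURE = { [E → . * L g], [E → . * d], [E → . * g g], [L → . E * E] }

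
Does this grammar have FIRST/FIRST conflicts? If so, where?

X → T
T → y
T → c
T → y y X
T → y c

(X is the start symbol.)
Yes. T → y / T → y y X on { 'y' }; T → y / T → y c on { 'y' }; T → y y X / T → y c on { 'y' }

Productions for T:
  T → y: FIRST = { 'y' }
  T → c: FIRST = { 'c' }
  T → y y X: FIRST = { 'y' }
  T → y c: FIRST = { 'y' }
X has only one production, so no FIRST/FIRST conflict is possible there.

Conflict for T: T → y and T → y y X
  Overlap: { 'y' }
Conflict for T: T → y and T → y c
  Overlap: { 'y' }
Conflict for T: T → y y X and T → y c
  Overlap: { 'y' }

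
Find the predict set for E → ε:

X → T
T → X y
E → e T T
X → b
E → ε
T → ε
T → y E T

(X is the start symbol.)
{ $, 'b', 'y' }

PREDICT(E → ε) = (FIRST(RHS) \ {ε}) ∪ (FOLLOW(E) if ε ∈ FIRST(RHS), i.e. RHS ⇒* ε)
The right-hand side is ε (FIRST(ε) = { ε }), so the predict set is FOLLOW(E) = { $, 'b', 'y' }
PREDICT(E → ε) = { $, 'b', 'y' }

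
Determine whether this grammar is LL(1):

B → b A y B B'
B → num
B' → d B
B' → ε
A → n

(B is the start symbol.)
A grammar is LL(1) if for each non-terminal N with multiple productions, the predict sets of those productions are pairwise disjoint, where PREDICT(N → α) = (FIRST(α) \ {ε}) ∪ (FOLLOW(N) if α ⇒* ε).

Relevant sets:
  FOLLOW(B') = { $, 'd' }

For B:
  PREDICT(B → b A y B B') = { 'b' }
  PREDICT(B → num) = { 'num' }
For B':
  PREDICT(B' → d B) = { 'd' }
  PREDICT(B' → ε) = { $, 'd' }
A has a single production, so nothing to check there.

Conflict found: Predict set conflict for B': { 'd' }
The grammar is NOT LL(1).

Answer: No. Predict set conflict for B': { 'd' }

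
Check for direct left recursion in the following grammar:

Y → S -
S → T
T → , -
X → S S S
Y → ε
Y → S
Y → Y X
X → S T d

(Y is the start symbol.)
Y → S -: starts with S
S → T: starts with T
T → , -: starts with ','
X → S S S: starts with S
Y → ε: starts with ε
Y → S: starts with S
Y → Y X: LEFT RECURSIVE (starts with Y)
X → S T d: starts with S

The grammar has direct left recursion on: Y.

Answer: Yes, Y is left-recursive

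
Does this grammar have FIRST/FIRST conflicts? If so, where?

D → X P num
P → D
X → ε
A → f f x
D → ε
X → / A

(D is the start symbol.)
No FIRST/FIRST conflicts.

A FIRST/FIRST conflict occurs when two productions N → α and N → β for the same non-terminal have FIRST(α) ∩ FIRST(β) ≠ ∅ (with ε ∈ FIRST of a nullable right-hand side, so two nullable alternatives also conflict).

FIRST sets of the non-terminals at (or reachable through a nullable prefix from) the front of some alternative:
  FIRST(X) = { '/', ε }
  FIRST(P) = { '/', 'num', ε }

Productions for D:
  D → X P num: FIRST = { '/', 'num' }
  D → ε: FIRST = { ε }
Productions for X:
  X → ε: FIRST = { ε }
  X → / A: FIRST = { '/' }
P, A have only one production, so no FIRST/FIRST conflict is possible there.

All alternatives of each non-terminal have pairwise disjoint FIRST sets.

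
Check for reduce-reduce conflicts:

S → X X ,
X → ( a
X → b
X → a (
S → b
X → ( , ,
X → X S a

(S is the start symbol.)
Yes — I5: [S → b .] vs [X → b .]

A reduce-reduce conflict occurs when an LR(0) state has two complete items [A → α .] and [B → β .] — both call for a reduction, and with no lookahead the parser cannot choose between them.

Augment with S' → S and build the canonical LR(0) collection (I0 = CLOSURE({[S' → . S]}), then GOTO on every symbol after a dot until no new states appear). It has 14 states:
  I0: { [S → . X X ,], [S → . b], [S' → . S], [X → . ( , ,], [X → . ( a], [X → . X S a], [X → . a (], [X → . b] }  — shift
  I1: { [X → ( . , ,], [X → ( . a] }  — shift
  I2: { [S' → S .] }  — accept
  I3: { [S → . X X ,], [S → . b], [S → X . X ,], [X → . ( , ,], [X → . ( a], [X → . X S a], [X → . a (], [X → . b], [X → X . S a] }  — shift
  I4: { [X → a . (] }  — shift
  I5: { [S → b .], [X → b .] }  — 2 reduces
  I6: { [X → a ( .] }  — reduce
  I7: { [X → X S . a] }  — shift
  I8: { [S → . X X ,], [S → . b], [S → X . X ,], [S → X X . ,], [X → . ( , ,], [X → . ( a], [X → . X S a], [X → . a (], [X → . b], [X → X . S a] }  — shift
  I9: { [S → X X , .] }  — reduce
  I10: { [X → X S a .] }  — reduce
  I11: { [X → ( , . ,] }  — shift
  I12: { [X → ( a .] }  — reduce
  I13: { [X → ( , , .] }  — reduce

I5 contains complete items [S → b .], [X → b .] — reduce-reduce conflict.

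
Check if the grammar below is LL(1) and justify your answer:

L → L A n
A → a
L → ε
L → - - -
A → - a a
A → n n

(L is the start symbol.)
No. Predict set conflict for L: { '-', 'a', 'n' }

A grammar is LL(1) if for each non-terminal N with multiple productions, the predict sets of those productions are pairwise disjoint, where PREDICT(N → α) = (FIRST(α) \ {ε}) ∪ (FOLLOW(N) if α ⇒* ε).

Relevant sets:
  FIRST(L) = { '-', 'a', 'n', ε }
  FIRST(A) = { '-', 'a', 'n' }
  FOLLOW(L) = { $, '-', 'a', 'n' }

For L:
  PREDICT(L → L A n) = { '-', 'a', 'n' }
  PREDICT(L → ε) = { $, '-', 'a', 'n' }
  PREDICT(L → '-' '-' '-') = { '-' }
For A:
  PREDICT(A → a) = { 'a' }
  PREDICT(A → '-' a a) = { '-' }
  PREDICT(A → n n) = { 'n' }

Conflict found: Predict set conflict for L: { '-', 'a', 'n' }
The grammar is NOT LL(1).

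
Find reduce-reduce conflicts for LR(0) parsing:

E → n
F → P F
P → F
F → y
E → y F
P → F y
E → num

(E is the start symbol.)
Yes — I5: [E → y F .] vs [P → F .]; I8: [F → P F .] vs [P → F .]

Augment with E' → E and build the canonical LR(0) collection (I0 = CLOSURE({[E' → . E]}), then GOTO on every symbol after a dot until no new states appear). It has 10 states:
  I0: { [E → . n], [E → . num], [E → . y F], [E' → . E] }  — shift
  I1: { [E' → E .] }  — accept
  I2: { [E → n .] }  — reduce
  I3: { [E → num .] }  — reduce
  I4: { [E → y . F], [F → . P F], [F → . y], [P → . F y], [P → . F] }  — shift
  I5: { [E → y F .], [P → F . y], [P → F .] }  — shift, 2 reduces
  I6: { [F → . P F], [F → . y], [F → P . F], [P → . F y], [P → . F] }  — shift
  I7: { [F → y .] }  — reduce
  I8: { [F → P F .], [P → F . y], [P → F .] }  — shift, 2 reduces
  I9: { [P → F y .] }  — reduce

I5 contains complete items [E → y F .], [P → F .] — reduce-reduce conflict.
I8 contains complete items [F → P F .], [P → F .] — reduce-reduce conflict.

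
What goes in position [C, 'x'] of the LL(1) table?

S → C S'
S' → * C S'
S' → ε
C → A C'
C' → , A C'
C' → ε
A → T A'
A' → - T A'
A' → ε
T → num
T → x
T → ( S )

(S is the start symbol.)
C → A C'

To find M[C, 'x'], we find productions for C where 'x' is in the predict set (PREDICT(N → α) = (FIRST(α) \ {ε}) ∪ (FOLLOW(N) if α ⇒* ε)).

Relevant sets:
  FIRST(A) = { '(', 'num', 'x' }

C → A C': PREDICT = { '(', 'num', 'x' }
  'x' is in predict set, so this production goes in M[C, 'x']

M[C, 'x'] = C → A C'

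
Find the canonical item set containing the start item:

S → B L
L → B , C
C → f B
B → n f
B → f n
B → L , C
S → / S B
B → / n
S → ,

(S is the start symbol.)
First, augment the grammar with S' → S
I₀ = CLOSURE({ [S' → . S] }):
  [S' → . S] has the dot before S: add [S → . B L], [S → . / S B], [S → . ,]
  [S → . B L] has the dot before B: add [B → . n f], [B → . f n], [B → . L , C], [B → . / n]
  [B → . L , C] has the dot before L: add [L → . B , C]
No further items can be added.

I₀ = { [B → . / n], [B → . L , C], [B → . f n], [B → . n f], [L → . B , C], [S → . ,], [S → . / S B], [S → . B L], [S' → . S] }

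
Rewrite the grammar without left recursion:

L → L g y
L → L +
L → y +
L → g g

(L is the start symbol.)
L → y + L'
L → g g L'
L' → g y L'
L' → + L'
L' → ε

L is directly left-recursive. The standard transformation for
  A → A α₁ | ... | A α_m | β₁ | ... | β_n
is
  A  → β₁ A' | ... | β_n A'
  A' → α₁ A' | ... | α_m A' | ε

L → y + becomes L → y + L'
L → g g becomes L → g g L'
L → L g y becomes L' → g y L'
L → L + becomes L' → + L'
Add L' → ε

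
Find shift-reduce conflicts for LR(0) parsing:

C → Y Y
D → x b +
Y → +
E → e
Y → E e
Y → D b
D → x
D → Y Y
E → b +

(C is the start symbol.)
Yes — I8: [D → x .] vs [D → x . b +]; I12: [C → Y Y .] vs [D → . x]; I13: [D → Y Y .] vs [D → . x]

A shift-reduce conflict occurs when an LR(0) state has both:
  - a complete (reduce) item [A → α .] (dot at the end), and
  - a shift item [B → β . c γ] (dot before a terminal).

Augment with C' → C and build the canonical LR(0) collection (I0 = CLOSURE({[C' → . C]}), then GOTO on every symbol after a dot until no new states appear). It has 16 states:
  I0: { [C → . Y Y], [C' → . C], [D → . Y Y], [D → . x b +], [D → . x], [E → . b +], [E → . e], [Y → . +], [Y → . D b], [Y → . E e] }  — shift
  I1: { [Y → + .] }  — reduce
  I2: { [C' → C .] }  — accept
  I3: { [Y → D . b] }  — shift
  I4: { [Y → E . e] }  — shift
  I5: { [C → Y . Y], [D → . Y Y], [D → . x b +], [D → . x], [D → Y . Y], [E → . b +], [E → . e], [Y → . +], [Y → . D b], [Y → . E e] }  — shift
  I6: { [E → b . +] }  — shift
  I7: { [E → e .] }  — reduce
  I8: { [D → x . b +], [D → x .] }  — shift, reduce
  I9: { [D → x b . +] }  — shift
  I10: { [D → x b + .] }  — reduce
  I11: { [E → b + .] }  — reduce
  I12: { [C → Y Y .], [D → . Y Y], [D → . x b +], [D → . x], [D → Y . Y], [D → Y Y .], [E → . b +], [E → . e], [Y → . +], [Y → . D b], [Y → . E e] }  — shift, 2 reduces
  I13: { [D → . Y Y], [D → . x b +], [D → . x], [D → Y . Y], [D → Y Y .], [E → . b +], [E → . e], [Y → . +], [Y → . D b], [Y → . E e] }  — shift, reduce
  I14: { [Y → E e .] }  — reduce
  I15: { [Y → D b .] }  — reduce

I8 contains reduce item [D → x .] and shift item [D → x . b +] — shift-reduce conflict.
I12 contains reduce items [C → Y Y .], [D → Y Y .] and shift items [D → . x], [D → . x b +], [E → . b +], [E → . e], [Y → . +] — shift-reduce conflict.
I13 contains reduce item [D → Y Y .] and shift items [D → . x], [D → . x b +], [E → . b +], [E → . e], [Y → . +] — shift-reduce conflict.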